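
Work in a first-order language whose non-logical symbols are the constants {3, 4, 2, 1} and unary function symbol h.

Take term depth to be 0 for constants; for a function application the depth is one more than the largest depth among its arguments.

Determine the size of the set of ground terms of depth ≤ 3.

16

Write N_k for the number of ground terms of depth ≤ k. A term of depth ≤ k is either a constant or a function symbol applied to arguments of depth ≤ k−1, so N_k = 4 + N_{k-1}.
N_0 = 4
N_1 = 4 + 4 = 8
N_2 = 4 + 8 = 12
N_3 = 4 + 12 = 16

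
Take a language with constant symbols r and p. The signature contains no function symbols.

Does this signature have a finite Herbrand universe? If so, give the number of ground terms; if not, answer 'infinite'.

There are no function symbols, so every ground term is one of the 2 constants.
The Herbrand universe is {r, p}, which is finite with 2 elements.

2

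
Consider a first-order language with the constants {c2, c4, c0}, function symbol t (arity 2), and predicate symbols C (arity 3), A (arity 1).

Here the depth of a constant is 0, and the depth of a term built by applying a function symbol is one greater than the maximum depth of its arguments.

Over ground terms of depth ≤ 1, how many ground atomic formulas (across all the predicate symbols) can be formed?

First count ground terms of depth ≤ 1.
Let N_k = |{terms of depth ≤ k}|. Then N_0 = 3 and N_k = 3 + N_{k-1}^2 for k ≥ 1 (one summand per function symbol, arity giving the exponent).
N_0 = 3
N_1 = 3 + 3^2 = 12
So |H| = 12.
Each predicate of arity r yields |H|^r ground atoms (one per choice of an r-tuple from H):
  C: 12^3 = 1728;  A: 12
Total ground atoms: 1728 + 12 = 1740.

1740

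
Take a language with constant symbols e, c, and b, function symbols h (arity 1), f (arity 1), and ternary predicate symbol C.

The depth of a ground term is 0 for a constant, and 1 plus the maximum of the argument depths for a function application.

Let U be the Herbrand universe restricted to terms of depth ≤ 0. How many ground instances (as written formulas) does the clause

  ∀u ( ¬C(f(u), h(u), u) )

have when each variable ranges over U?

Ground terms of depth ≤ 0:
  Let N_k count ground terms of depth at most k. Each non-constant term of depth ≤ k is some function symbol applied to depth-≤(k−1) arguments, giving N_k = 3 + N_{k-1} + N_{k-1}.
  N_0 = 3
So there are 3 ground terms available for substitution.
The body mentions the single quantified variable u; since ground terms form a free algebra, no two substitutions collapse to the same formula.
Number of ground instances = 3.

3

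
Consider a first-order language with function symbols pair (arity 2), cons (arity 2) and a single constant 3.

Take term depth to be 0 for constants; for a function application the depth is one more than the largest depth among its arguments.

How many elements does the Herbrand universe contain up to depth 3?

723

If N_k denotes the number of depth-≤k ground terms, the 1 constant gives N_0 = 1, and each function symbol of arity r contributes N_{k-1}^r new terms at level k: N_k = 1 + N_{k-1}^2 + N_{k-1}^2.
N_0 = 1
N_1 = 1 + 1^2 + 1^2 = 3
N_2 = 1 + 3^2 + 3^2 = 19
N_3 = 1 + 19^2 + 19^2 = 723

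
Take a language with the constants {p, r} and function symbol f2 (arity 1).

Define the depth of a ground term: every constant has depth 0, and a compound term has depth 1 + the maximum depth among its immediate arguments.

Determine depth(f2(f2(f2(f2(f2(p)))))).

5

depth(f2(p)) = 1 + depth(p) = 1 + 0 = 1
depth(f2(f2(p))) = 1 + depth(f2(p)) = 1 + 1 = 2
depth(f2(f2(f2(p)))) = 1 + depth(f2(f2(p))) = 1 + 2 = 3
depth(f2(f2(f2(f2(p))))) = 1 + depth(f2(f2(f2(p)))) = 1 + 3 = 4
depth(f2(f2(f2(f2(f2(p)))))) = 1 + depth(f2(f2(f2(f2(p))))) = 1 + 4 = 5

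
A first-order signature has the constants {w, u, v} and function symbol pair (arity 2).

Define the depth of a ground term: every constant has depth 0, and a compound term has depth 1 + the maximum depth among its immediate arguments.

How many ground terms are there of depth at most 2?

Write N_k for the number of ground terms of depth ≤ k. A term of depth ≤ k is either a constant or a function symbol applied to arguments of depth ≤ k−1, so N_k = 3 + N_{k-1}^2.
N_0 = 3
N_1 = 3 + 3^2 = 12
N_2 = 3 + 12^2 = 147

147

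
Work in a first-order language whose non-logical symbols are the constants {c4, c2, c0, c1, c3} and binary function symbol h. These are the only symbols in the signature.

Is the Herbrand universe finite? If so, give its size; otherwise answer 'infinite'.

The signature has at least one function symbol (h, arity 2) and at least one constant (c4).
Iterating h gives infinitely many distinct ground terms: c4, h(c4, c4), h(h(c4, c4), h(c4, c4)), ...
So the Herbrand universe is infinite.

infinite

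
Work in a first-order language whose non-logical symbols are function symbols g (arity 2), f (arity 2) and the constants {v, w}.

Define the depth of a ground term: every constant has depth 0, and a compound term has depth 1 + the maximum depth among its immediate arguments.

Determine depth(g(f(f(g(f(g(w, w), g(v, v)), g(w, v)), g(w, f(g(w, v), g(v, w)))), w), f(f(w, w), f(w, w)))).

6

depth(g(w, w)) = 1 + max(0, 0) = 1
depth(g(v, v)) = 1 + max(0, 0) = 1
depth(f(g(w, w), g(v, v))) = 1 + max(1, 1) = 2
depth(g(w, v)) = 1 + max(0, 0) = 1
depth(g(f(g(w, w), g(v, v)), g(w, v))) = 1 + max(2, 1) = 3
depth(g(v, w)) = 1 + max(0, 0) = 1
depth(f(g(w, v), g(v, w))) = 1 + max(1, 1) = 2
depth(g(w, f(g(w, v), g(v, w)))) = 1 + max(0, 2) = 3
depth(f(g(f(g(w, w), g(v, v)), g(w, v)), g(w, f(g(w, v), g(v, w))))) = 1 + max(3, 3) = 4
depth(f(f(g(f(g(w, w), g(v, v)), g(w, v)), g(w, f(g(w, v), g(v, w)))), w)) = 1 + max(4, 0) = 5
depth(f(w, w)) = 1 + max(0, 0) = 1
depth(f(f(w, w), f(w, w))) = 1 + max(1, 1) = 2
depth(g(f(f(g(f(g(w, w), g(v, v)), g(w, v)), g(w, f(g(w, v), g(v, w)))), w), f(f(w, w), f(w, w)))) = 1 + max(5, 2) = 6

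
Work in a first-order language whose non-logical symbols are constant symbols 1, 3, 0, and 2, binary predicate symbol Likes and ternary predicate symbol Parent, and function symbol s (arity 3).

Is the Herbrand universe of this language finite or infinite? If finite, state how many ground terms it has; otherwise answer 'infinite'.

infinite

The signature has at least one function symbol (s, arity 3) and at least one constant (1).
Iterating s gives infinitely many distinct ground terms: 1, s(1, 1, 1), s(s(1, 1, 1), s(1, 1, 1), s(1, 1, 1)), ...
So the Herbrand universe is infinite.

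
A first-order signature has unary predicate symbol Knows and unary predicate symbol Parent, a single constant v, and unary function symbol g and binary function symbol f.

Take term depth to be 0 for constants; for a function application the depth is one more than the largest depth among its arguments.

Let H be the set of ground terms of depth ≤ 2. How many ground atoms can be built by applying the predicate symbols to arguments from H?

First count ground terms of depth ≤ 2.
If N_k denotes the number of depth-≤k ground terms, the 1 constant gives N_0 = 1, and each function symbol of arity r contributes N_{k-1}^r new terms at level k: N_k = 1 + N_{k-1} + N_{k-1}^2.
N_0 = 1
N_1 = 1 + 1 + 1^2 = 3
N_2 = 1 + 3 + 3^2 = 13
So |H| = 13.
For each predicate symbol, the number of ground atoms is |H| raised to its arity; summing:
  Knows: 13;  Parent: 13
Total ground atoms: 13 + 13 = 26.

26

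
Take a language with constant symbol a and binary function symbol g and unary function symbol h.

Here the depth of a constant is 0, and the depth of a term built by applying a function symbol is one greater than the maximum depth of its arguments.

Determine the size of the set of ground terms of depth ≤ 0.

Let N_k = |{terms of depth ≤ k}|. Then N_0 = 1 and N_k = 1 + N_{k-1}^2 + N_{k-1} for k ≥ 1 (one summand per function symbol, arity giving the exponent).
N_0 = 1
Explicitly: a.

1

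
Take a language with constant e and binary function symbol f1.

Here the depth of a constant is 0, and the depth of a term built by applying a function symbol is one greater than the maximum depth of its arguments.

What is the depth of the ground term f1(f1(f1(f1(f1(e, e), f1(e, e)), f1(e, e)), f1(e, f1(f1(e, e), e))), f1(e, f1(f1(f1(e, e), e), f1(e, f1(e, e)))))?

5

depth(f1(e, e)) = 1 + max(0, 0) = 1
depth(f1(f1(e, e), f1(e, e))) = 1 + max(1, 1) = 2
depth(f1(f1(f1(e, e), f1(e, e)), f1(e, e))) = 1 + max(2, 1) = 3
depth(f1(f1(e, e), e)) = 1 + max(1, 0) = 2
depth(f1(e, f1(f1(e, e), e))) = 1 + max(0, 2) = 3
depth(f1(f1(f1(f1(e, e), f1(e, e)), f1(e, e)), f1(e, f1(f1(e, e), e)))) = 1 + max(3, 3) = 4
depth(f1(e, f1(e, e))) = 1 + max(0, 1) = 2
depth(f1(f1(f1(e, e), e), f1(e, f1(e, e)))) = 1 + max(2, 2) = 3
depth(f1(e, f1(f1(f1(e, e), e), f1(e, f1(e, e))))) = 1 + max(0, 3) = 4
depth(f1(f1(f1(f1(f1(e, e), f1(e, e)), f1(e, e)), f1(e, f1(f1(e, e), e))), f1(e, f1(f1(f1(e, e), e), f1(e, f1(e, e)))))) = 1 + max(4, 4) = 5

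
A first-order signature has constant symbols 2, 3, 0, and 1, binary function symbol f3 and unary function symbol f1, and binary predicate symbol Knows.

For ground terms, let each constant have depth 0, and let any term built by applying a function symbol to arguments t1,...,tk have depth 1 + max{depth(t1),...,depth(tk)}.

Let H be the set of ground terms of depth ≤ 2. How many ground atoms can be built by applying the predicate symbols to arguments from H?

First count ground terms of depth ≤ 2.
If N_k denotes the number of depth-≤k ground terms, the 4 constants give N_0 = 4, and each function symbol of arity r contributes N_{k-1}^r new terms at level k: N_k = 4 + N_{k-1}^2 + N_{k-1}.
N_0 = 4
N_1 = 4 + 4^2 + 4 = 24
N_2 = 4 + 24^2 + 24 = 604
So |H| = 604.
Ground atoms are formed by filling each argument slot of a predicate with a term from H, so an r-ary predicate gives |H|^r atoms:
  Knows: 604^2 = 364816
Total ground atoms: 364816.

364816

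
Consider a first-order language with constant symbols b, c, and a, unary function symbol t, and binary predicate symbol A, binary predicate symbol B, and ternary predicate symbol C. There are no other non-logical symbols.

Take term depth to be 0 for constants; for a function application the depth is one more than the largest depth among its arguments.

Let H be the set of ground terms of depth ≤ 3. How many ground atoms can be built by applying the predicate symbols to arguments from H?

2016

First count ground terms of depth ≤ 3.
If N_k denotes the number of depth-≤k ground terms, the 3 constants give N_0 = 3, and each function symbol of arity r contributes N_{k-1}^r new terms at level k: N_k = 3 + N_{k-1}.
N_0 = 3
N_1 = 3 + 3 = 6
N_2 = 3 + 6 = 9
N_3 = 3 + 9 = 12
So |H| = 12.
A ground atom is a predicate applied to a tuple of terms from H, so the count is the sum over predicates of |H|^arity:
  A: 12^2 = 144;  B: 12^2 = 144;  C: 12^3 = 1728
Total ground atoms: 144 + 144 + 1728 = 2016.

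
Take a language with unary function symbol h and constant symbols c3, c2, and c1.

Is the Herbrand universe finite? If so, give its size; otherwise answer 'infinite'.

The signature has at least one function symbol (h, arity 1) and at least one constant (c3).
Iterating h gives infinitely many distinct ground terms: c3, h(c3), h(h(c3)), ...
So the Herbrand universe is infinite.

infinite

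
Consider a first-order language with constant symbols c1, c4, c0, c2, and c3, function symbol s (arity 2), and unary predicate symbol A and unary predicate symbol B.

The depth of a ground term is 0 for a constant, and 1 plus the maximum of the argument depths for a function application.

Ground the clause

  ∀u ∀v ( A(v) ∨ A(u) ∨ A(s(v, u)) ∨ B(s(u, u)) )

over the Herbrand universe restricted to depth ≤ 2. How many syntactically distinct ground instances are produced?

819025

Ground terms of depth ≤ 2:
  Let N_k = |{terms of depth ≤ k}|. Then N_0 = 5 and N_k = 5 + N_{k-1}^2 for k ≥ 1 (one summand per function symbol, arity giving the exponent).
  N_0 = 5
  N_1 = 5 + 5^2 = 30
  N_2 = 5 + 30^2 = 905
So there are 905 ground terms available for substitution.
The clause has 2 distinct variables (u, v), each appearing in the body. In the free term algebra distinct substitutions yield syntactically distinct ground instances.
Number of ground instances = 905^2 = 819025.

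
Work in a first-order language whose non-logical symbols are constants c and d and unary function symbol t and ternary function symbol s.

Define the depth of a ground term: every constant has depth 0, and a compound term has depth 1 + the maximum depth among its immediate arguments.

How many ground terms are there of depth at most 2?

Let N_k = |{terms of depth ≤ k}|. Then N_0 = 2 and N_k = 2 + N_{k-1} + N_{k-1}^3 for k ≥ 1 (one summand per function symbol, arity giving the exponent).
N_0 = 2
N_1 = 2 + 2 + 2^3 = 12
N_2 = 2 + 12 + 12^3 = 1742

1742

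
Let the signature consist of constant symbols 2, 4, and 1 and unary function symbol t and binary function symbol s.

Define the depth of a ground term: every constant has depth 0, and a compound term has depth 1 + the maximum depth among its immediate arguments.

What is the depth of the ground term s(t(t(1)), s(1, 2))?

depth(t(1)) = 1 + depth(1) = 1 + 0 = 1
depth(t(t(1))) = 1 + depth(t(1)) = 1 + 1 = 2
depth(s(1, 2)) = 1 + max(0, 0) = 1
depth(s(t(t(1)), s(1, 2))) = 1 + max(2, 1) = 3

3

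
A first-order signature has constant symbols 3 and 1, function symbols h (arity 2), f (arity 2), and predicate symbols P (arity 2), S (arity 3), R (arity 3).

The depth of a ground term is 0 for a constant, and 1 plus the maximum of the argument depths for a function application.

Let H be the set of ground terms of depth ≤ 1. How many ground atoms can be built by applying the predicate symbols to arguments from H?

2100

First count ground terms of depth ≤ 1.
If N_k denotes the number of depth-≤k ground terms, the 2 constants give N_0 = 2, and each function symbol of arity r contributes N_{k-1}^r new terms at level k: N_k = 2 + N_{k-1}^2 + N_{k-1}^2.
N_0 = 2
N_1 = 2 + 2^2 + 2^2 = 10
Explicitly: 3, 1, h(3, 3), h(3, 1), h(1, 3), h(1, 1), f(3, 3), f(3, 1), f(1, 3), f(1, 1).
So |H| = 10.
Ground atoms are formed by filling each argument slot of a predicate with a term from H, so an r-ary predicate gives |H|^r atoms:
  P: 10^2 = 100;  S: 10^3 = 1000;  R: 10^3 = 1000
Total ground atoms: 100 + 1000 + 1000 = 2100.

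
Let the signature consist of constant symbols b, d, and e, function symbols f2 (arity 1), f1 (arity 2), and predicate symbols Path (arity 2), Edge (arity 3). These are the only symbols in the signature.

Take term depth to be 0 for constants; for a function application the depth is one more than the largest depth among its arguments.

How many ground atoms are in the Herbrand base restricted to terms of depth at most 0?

First count ground terms of depth ≤ 0.
Count level by level. With function symbols f2/1, f1/2, the terms of depth ≤ k are the 3 constants together with each function applied to depth-≤(k−1) tuples, so N_k = 3 + N_{k-1} + N_{k-1}^2.
N_0 = 3
Explicitly: b, d, e.
So |H| = 3.
Each predicate of arity r yields |H|^r ground atoms (one per choice of an r-tuple from H):
  Path: 3^2 = 9;  Edge: 3^3 = 27
Total ground atoms: 9 + 27 = 36.

36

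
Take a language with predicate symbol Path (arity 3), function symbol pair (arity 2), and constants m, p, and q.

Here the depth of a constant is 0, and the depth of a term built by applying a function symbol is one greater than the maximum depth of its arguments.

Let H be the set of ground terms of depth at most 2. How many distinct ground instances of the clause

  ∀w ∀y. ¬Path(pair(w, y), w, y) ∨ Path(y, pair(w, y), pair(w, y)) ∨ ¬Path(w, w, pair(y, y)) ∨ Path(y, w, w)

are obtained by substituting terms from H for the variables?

Ground terms of depth ≤ 2:
  Let N_k count ground terms of depth at most k. Each non-constant term of depth ≤ k is some function symbol applied to depth-≤(k−1) arguments, giving N_k = 3 + N_{k-1}^2.
  N_0 = 3
  N_1 = 3 + 3^2 = 12
  N_2 = 3 + 12^2 = 147
So there are 147 ground terms available for substitution.
Each of w, y ranges independently over the available ground terms, and distinct assignments produce distinct instances.
Number of ground instances = 147^2 = 21609.

21609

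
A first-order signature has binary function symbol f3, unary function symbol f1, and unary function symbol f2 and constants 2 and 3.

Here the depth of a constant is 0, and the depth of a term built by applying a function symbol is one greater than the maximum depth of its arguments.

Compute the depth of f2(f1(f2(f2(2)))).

4

depth(f2(2)) = 1 + depth(2) = 1 + 0 = 1
depth(f2(f2(2))) = 1 + depth(f2(2)) = 1 + 1 = 2
depth(f1(f2(f2(2)))) = 1 + depth(f2(f2(2))) = 1 + 2 = 3
depth(f2(f1(f2(f2(2))))) = 1 + depth(f1(f2(f2(2)))) = 1 + 3 = 4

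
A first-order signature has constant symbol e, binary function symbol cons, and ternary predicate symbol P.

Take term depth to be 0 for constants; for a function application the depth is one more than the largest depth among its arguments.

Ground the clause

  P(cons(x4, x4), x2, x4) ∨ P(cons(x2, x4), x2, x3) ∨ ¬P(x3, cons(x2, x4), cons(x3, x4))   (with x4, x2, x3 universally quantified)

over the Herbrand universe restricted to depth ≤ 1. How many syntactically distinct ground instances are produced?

Ground terms of depth ≤ 1:
  If N_k denotes the number of depth-≤k ground terms, the 1 constant gives N_0 = 1, and each function symbol of arity r contributes N_{k-1}^r new terms at level k: N_k = 1 + N_{k-1}^2.
  N_0 = 1
  N_1 = 1 + 1^2 = 2
  Explicitly: e, cons(e, e).
So there are 2 ground terms available for substitution.
Each of x4, x2, x3 ranges independently over the available ground terms, and distinct assignments produce distinct instances.
Number of ground instances = 2^3 = 8.

8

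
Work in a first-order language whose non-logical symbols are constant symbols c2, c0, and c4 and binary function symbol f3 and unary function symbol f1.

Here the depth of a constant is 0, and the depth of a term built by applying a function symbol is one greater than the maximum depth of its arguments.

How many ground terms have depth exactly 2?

If N_k denotes the number of depth-≤k ground terms, the 3 constants give N_0 = 3, and each function symbol of arity r contributes N_{k-1}^r new terms at level k: N_k = 3 + N_{k-1}^2 + N_{k-1}.
N_0 = 3
N_1 = 3 + 3^2 + 3 = 15
N_2 = 3 + 15^2 + 15 = 243
Terms of depth exactly 2: N_2 − N_1 = 243 − 15 = 228.

228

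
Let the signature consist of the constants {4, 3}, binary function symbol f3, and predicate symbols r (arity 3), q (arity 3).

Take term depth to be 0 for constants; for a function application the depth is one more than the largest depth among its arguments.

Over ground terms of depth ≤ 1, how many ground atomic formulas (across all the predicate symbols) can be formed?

First count ground terms of depth ≤ 1.
Count level by level. With function symbols f3/2, the terms of depth ≤ k are the 2 constants together with each function applied to depth-≤(k−1) tuples, so N_k = 2 + N_{k-1}^2.
N_0 = 2
N_1 = 2 + 2^2 = 6
So |H| = 6.
Each predicate of arity r yields |H|^r ground atoms (one per choice of an r-tuple from H):
  r: 6^3 = 216;  q: 6^3 = 216
Total ground atoms: 216 + 216 = 432.

432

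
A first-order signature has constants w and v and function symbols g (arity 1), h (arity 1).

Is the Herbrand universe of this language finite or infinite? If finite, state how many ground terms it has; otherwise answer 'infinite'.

infinite

The signature has at least one function symbol (g, arity 1) and at least one constant (w).
Iterating g gives infinitely many distinct ground terms: w, g(w), g(g(w)), ...
So the Herbrand universe is infinite.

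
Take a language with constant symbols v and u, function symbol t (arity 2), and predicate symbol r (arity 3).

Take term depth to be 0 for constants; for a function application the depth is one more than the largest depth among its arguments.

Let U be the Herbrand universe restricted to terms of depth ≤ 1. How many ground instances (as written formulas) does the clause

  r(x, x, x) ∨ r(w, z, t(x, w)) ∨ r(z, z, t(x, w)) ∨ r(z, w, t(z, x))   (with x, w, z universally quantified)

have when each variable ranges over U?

Ground terms of depth ≤ 1:
  Write N_k for the number of ground terms of depth ≤ k. A term of depth ≤ k is either a constant or a function symbol applied to arguments of depth ≤ k−1, so N_k = 2 + N_{k-1}^2.
  N_0 = 2
  N_1 = 2 + 2^2 = 6
  Explicitly: v, u, t(v, v), t(v, u), t(u, v), t(u, u).
So there are 6 ground terms available for substitution.
The clause has 3 distinct variables (x, w, z), each appearing in the body. In the free term algebra distinct substitutions yield syntactically distinct ground instances.
Number of ground instances = 6^3 = 216.

216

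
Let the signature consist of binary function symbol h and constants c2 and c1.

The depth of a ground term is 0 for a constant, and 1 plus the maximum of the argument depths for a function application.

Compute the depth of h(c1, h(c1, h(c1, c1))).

3

depth(h(c1, c1)) = 1 + max(0, 0) = 1
depth(h(c1, h(c1, c1))) = 1 + max(0, 1) = 2
depth(h(c1, h(c1, h(c1, c1)))) = 1 + max(0, 2) = 3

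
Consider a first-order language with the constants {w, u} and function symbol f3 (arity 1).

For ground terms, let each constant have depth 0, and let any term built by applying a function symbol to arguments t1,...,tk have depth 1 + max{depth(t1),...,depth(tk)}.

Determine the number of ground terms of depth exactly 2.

2

Let N_k = |{terms of depth ≤ k}|. Then N_0 = 2 and N_k = 2 + N_{k-1} for k ≥ 1 (one summand per function symbol, arity giving the exponent).
N_0 = 2
N_1 = 2 + 2 = 4
N_2 = 2 + 4 = 6
Terms of depth exactly 2: N_2 − N_1 = 6 − 4 = 2.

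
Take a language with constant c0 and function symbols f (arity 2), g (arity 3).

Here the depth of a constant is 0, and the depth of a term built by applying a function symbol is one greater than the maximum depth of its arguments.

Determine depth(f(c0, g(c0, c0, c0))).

depth(g(c0, c0, c0)) = 1 + max(0, 0, 0) = 1
depth(f(c0, g(c0, c0, c0))) = 1 + max(0, 1) = 2

2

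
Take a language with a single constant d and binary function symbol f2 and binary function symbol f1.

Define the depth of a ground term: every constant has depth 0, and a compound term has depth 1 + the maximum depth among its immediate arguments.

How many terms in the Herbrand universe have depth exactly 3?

Let N_k = |{terms of depth ≤ k}|. Then N_0 = 1 and N_k = 1 + N_{k-1}^2 + N_{k-1}^2 for k ≥ 1 (one summand per function symbol, arity giving the exponent).
N_0 = 1
N_1 = 1 + 1^2 + 1^2 = 3
N_2 = 1 + 3^2 + 3^2 = 19
N_3 = 1 + 19^2 + 19^2 = 723
Terms of depth exactly 3: N_3 − N_2 = 723 − 19 = 704.

704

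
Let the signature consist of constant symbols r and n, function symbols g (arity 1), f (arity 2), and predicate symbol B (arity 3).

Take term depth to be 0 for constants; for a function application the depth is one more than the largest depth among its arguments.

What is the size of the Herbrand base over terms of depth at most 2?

405224

First count ground terms of depth ≤ 2.
If N_k denotes the number of depth-≤k ground terms, the 2 constants give N_0 = 2, and each function symbol of arity r contributes N_{k-1}^r new terms at level k: N_k = 2 + N_{k-1} + N_{k-1}^2.
N_0 = 2
N_1 = 2 + 2 + 2^2 = 8
N_2 = 2 + 8 + 8^2 = 74
So |H| = 74.
A ground atom is a predicate applied to a tuple of terms from H, so the count is the sum over predicates of |H|^arity:
  B: 74^3 = 405224
Total ground atoms: 405224.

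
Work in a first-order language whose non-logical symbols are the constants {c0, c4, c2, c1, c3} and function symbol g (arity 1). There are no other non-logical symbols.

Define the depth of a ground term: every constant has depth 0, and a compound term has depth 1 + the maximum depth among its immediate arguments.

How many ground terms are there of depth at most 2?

15

If N_k denotes the number of depth-≤k ground terms, the 5 constants give N_0 = 5, and each function symbol of arity r contributes N_{k-1}^r new terms at level k: N_k = 5 + N_{k-1}.
N_0 = 5
N_1 = 5 + 5 = 10
N_2 = 5 + 10 = 15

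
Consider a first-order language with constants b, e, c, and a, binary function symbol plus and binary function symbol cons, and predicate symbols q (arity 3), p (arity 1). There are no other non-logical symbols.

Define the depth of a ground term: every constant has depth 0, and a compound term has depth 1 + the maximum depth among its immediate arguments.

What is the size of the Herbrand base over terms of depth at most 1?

First count ground terms of depth ≤ 1.
Count level by level. With function symbols plus/2, cons/2, the terms of depth ≤ k are the 4 constants together with each function applied to depth-≤(k−1) tuples, so N_k = 4 + N_{k-1}^2 + N_{k-1}^2.
N_0 = 4
N_1 = 4 + 4^2 + 4^2 = 36
So |H| = 36.
Ground atoms are formed by filling each argument slot of a predicate with a term from H, so an r-ary predicate gives |H|^r atoms:
  q: 36^3 = 46656;  p: 36
Total ground atoms: 46656 + 36 = 46692.

46692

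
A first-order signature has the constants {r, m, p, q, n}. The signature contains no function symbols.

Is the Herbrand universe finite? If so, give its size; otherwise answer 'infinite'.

There are no function symbols, so every ground term is one of the 5 constants.
The Herbrand universe is {r, m, p, q, n}, which is finite with 5 elements.

5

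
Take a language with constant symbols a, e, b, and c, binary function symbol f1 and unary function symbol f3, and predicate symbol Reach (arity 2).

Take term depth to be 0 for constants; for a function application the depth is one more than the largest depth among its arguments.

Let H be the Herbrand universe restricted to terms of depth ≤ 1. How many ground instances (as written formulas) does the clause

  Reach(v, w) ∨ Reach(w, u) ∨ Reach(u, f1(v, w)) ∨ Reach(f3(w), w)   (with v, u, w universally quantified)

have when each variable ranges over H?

13824

Ground terms of depth ≤ 1:
  Let N_k = |{terms of depth ≤ k}|. Then N_0 = 4 and N_k = 4 + N_{k-1}^2 + N_{k-1} for k ≥ 1 (one summand per function symbol, arity giving the exponent).
  N_0 = 4
  N_1 = 4 + 4^2 + 4 = 24
So there are 24 ground terms available for substitution.
The body mentions every one of the 3 quantified variables; since ground terms form a free algebra, no two substitutions collapse to the same formula.
Number of ground instances = 24^3 = 13824.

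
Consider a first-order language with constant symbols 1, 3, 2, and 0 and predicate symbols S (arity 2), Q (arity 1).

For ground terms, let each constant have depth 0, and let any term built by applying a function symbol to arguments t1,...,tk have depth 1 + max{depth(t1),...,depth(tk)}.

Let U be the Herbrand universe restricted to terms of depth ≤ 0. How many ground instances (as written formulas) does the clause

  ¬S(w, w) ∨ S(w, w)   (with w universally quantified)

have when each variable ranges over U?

Ground terms of depth ≤ 0:
  With no function symbols every ground term is a constant, so there are exactly 4 ground terms at every depth bound.
  N_0 = 4
  Explicitly: 1, 3, 2, 0.
So there are 4 ground terms available for substitution.
The clause has 1 distinct variable (w), which appears in the body. In the free term algebra distinct substitutions yield syntactically distinct ground instances.
Number of ground instances = 4.

4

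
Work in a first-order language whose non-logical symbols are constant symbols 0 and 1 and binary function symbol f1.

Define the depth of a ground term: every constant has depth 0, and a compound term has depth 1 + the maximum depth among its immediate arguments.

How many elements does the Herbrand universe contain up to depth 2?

38

Count level by level. With function symbols f1/2, the terms of depth ≤ k are the 2 constants together with each function applied to depth-≤(k−1) tuples, so N_k = 2 + N_{k-1}^2.
N_0 = 2
N_1 = 2 + 2^2 = 6
N_2 = 2 + 6^2 = 38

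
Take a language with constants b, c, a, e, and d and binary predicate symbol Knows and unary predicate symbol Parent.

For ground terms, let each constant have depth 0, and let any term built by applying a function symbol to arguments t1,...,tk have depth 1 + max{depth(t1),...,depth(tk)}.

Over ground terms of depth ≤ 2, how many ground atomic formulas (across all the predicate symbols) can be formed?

30

First count ground terms of depth ≤ 2.
With no function symbols every ground term is a constant, so there are exactly 5 ground terms at every depth bound.
N_0 = 5
N_1 = 5
N_2 = 5
Explicitly: b, c, a, e, d.
So |H| = 5.
For each predicate symbol, the number of ground atoms is |H| raised to its arity; summing:
  Knows: 5^2 = 25;  Parent: 5
Total ground atoms: 25 + 5 = 30.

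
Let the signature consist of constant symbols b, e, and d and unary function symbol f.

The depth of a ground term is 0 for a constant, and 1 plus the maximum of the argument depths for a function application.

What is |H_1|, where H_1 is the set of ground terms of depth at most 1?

Count level by level. With function symbols f/1, the terms of depth ≤ k are the 3 constants together with each function applied to depth-≤(k−1) tuples, so N_k = 3 + N_{k-1}.
N_0 = 3
N_1 = 3 + 3 = 6
Explicitly: b, e, d, f(b), f(e), f(d).

6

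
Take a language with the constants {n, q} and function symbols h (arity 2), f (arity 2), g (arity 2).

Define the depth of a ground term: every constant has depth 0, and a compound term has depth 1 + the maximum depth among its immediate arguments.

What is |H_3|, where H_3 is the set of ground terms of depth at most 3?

Write N_k for the number of ground terms of depth ≤ k. A term of depth ≤ k is either a constant or a function symbol applied to arguments of depth ≤ k−1, so N_k = 2 + N_{k-1}^2 + N_{k-1}^2 + N_{k-1}^2.
N_0 = 2
N_1 = 2 + 2^2 + 2^2 + 2^2 = 14
N_2 = 2 + 14^2 + 14^2 + 14^2 = 590
N_3 = 2 + 590^2 + 590^2 + 590^2 = 1044302

1044302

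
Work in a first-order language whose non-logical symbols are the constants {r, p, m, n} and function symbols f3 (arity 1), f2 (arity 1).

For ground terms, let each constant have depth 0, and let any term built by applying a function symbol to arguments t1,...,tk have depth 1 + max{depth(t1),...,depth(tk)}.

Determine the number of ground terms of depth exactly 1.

8

If N_k denotes the number of depth-≤k ground terms, the 4 constants give N_0 = 4, and each function symbol of arity r contributes N_{k-1}^r new terms at level k: N_k = 4 + N_{k-1} + N_{k-1}.
N_0 = 4
N_1 = 4 + 4 + 4 = 12
Terms of depth exactly 1: N_1 − N_0 = 12 − 4 = 8.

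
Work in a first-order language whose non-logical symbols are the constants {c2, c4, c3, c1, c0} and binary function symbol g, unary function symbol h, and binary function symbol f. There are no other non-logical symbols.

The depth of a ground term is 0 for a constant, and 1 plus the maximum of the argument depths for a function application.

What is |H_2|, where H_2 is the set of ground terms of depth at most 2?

7265

Count level by level. With function symbols g/2, h/1, f/2, the terms of depth ≤ k are the 5 constants together with each function applied to depth-≤(k−1) tuples, so N_k = 5 + N_{k-1}^2 + N_{k-1} + N_{k-1}^2.
N_0 = 5
N_1 = 5 + 5^2 + 5 + 5^2 = 60
N_2 = 5 + 60^2 + 60 + 60^2 = 7265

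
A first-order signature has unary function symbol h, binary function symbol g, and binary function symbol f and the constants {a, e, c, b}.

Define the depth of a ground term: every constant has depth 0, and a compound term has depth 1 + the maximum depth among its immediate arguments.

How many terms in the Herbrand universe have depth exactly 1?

36

Let N_k = |{terms of depth ≤ k}|. Then N_0 = 4 and N_k = 4 + N_{k-1} + N_{k-1}^2 + N_{k-1}^2 for k ≥ 1 (one summand per function symbol, arity giving the exponent).
N_0 = 4
N_1 = 4 + 4 + 4^2 + 4^2 = 40
Terms of depth exactly 1: N_1 − N_0 = 40 − 4 = 36.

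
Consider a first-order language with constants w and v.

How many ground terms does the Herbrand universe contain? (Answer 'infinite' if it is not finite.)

There are no function symbols, so every ground term is one of the 2 constants.
The Herbrand universe is {w, v}, which is finite with 2 elements.

2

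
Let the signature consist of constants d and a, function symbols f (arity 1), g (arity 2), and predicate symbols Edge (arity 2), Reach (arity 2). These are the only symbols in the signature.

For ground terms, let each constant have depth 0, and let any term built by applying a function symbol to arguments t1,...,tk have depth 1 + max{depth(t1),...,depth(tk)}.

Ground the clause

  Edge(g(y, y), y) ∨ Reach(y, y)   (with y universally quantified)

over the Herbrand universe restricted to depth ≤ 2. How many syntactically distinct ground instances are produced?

Ground terms of depth ≤ 2:
  Count level by level. With function symbols f/1, g/2, the terms of depth ≤ k are the 2 constants together with each function applied to depth-≤(k−1) tuples, so N_k = 2 + N_{k-1} + N_{k-1}^2.
  N_0 = 2
  N_1 = 2 + 2 + 2^2 = 8
  N_2 = 2 + 8 + 8^2 = 74
So there are 74 ground terms available for substitution.
There is 1 variable to instantiate (y),  occurring in at least one literal, so different choices give different ground instances.
Number of ground instances = 74.

74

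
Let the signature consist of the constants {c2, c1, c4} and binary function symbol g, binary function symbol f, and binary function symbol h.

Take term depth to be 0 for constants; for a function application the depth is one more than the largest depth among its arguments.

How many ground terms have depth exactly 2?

Write N_k for the number of ground terms of depth ≤ k. A term of depth ≤ k is either a constant or a function symbol applied to arguments of depth ≤ k−1, so N_k = 3 + N_{k-1}^2 + N_{k-1}^2 + N_{k-1}^2.
N_0 = 3
N_1 = 3 + 3^2 + 3^2 + 3^2 = 30
N_2 = 3 + 30^2 + 30^2 + 30^2 = 2703
Terms of depth exactly 2: N_2 − N_1 = 2703 − 30 = 2673.

2673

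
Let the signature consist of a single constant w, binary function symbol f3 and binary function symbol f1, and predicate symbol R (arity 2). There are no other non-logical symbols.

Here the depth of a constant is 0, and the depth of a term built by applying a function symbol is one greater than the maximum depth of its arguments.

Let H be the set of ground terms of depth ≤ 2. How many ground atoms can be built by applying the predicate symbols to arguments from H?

First count ground terms of depth ≤ 2.
Let N_k count ground terms of depth at most k. Each non-constant term of depth ≤ k is some function symbol applied to depth-≤(k−1) arguments, giving N_k = 1 + N_{k-1}^2 + N_{k-1}^2.
N_0 = 1
N_1 = 1 + 1^2 + 1^2 = 3
N_2 = 1 + 3^2 + 3^2 = 19
So |H| = 19.
A ground atom is a predicate applied to a tuple of terms from H, so the count is the sum over predicates of |H|^arity:
  R: 19^2 = 361
Total ground atoms: 361.

361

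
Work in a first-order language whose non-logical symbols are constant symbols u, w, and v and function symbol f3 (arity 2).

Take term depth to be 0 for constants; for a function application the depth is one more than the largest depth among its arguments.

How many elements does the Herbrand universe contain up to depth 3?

Let N_k = |{terms of depth ≤ k}|. Then N_0 = 3 and N_k = 3 + N_{k-1}^2 for k ≥ 1 (one summand per function symbol, arity giving the exponent).
N_0 = 3
N_1 = 3 + 3^2 = 12
N_2 = 3 + 12^2 = 147
N_3 = 3 + 147^2 = 21612

21612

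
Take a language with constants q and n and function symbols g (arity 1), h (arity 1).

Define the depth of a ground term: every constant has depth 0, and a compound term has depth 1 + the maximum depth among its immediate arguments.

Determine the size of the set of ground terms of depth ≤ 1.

Write N_k for the number of ground terms of depth ≤ k. A term of depth ≤ k is either a constant or a function symbol applied to arguments of depth ≤ k−1, so N_k = 2 + N_{k-1} + N_{k-1}.
N_0 = 2
N_1 = 2 + 2 + 2 = 6
Explicitly: q, n, g(q), g(n), h(q), h(n).

6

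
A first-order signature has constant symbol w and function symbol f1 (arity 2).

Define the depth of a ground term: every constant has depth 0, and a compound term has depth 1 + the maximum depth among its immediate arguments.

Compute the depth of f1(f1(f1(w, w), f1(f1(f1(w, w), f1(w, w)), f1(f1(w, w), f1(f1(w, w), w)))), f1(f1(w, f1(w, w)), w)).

6

depth(f1(w, w)) = 1 + max(0, 0) = 1
depth(f1(f1(w, w), f1(w, w))) = 1 + max(1, 1) = 2
depth(f1(f1(w, w), w)) = 1 + max(1, 0) = 2
depth(f1(f1(w, w), f1(f1(w, w), w))) = 1 + max(1, 2) = 3
depth(f1(f1(f1(w, w), f1(w, w)), f1(f1(w, w), f1(f1(w, w), w)))) = 1 + max(2, 3) = 4
depth(f1(f1(w, w), f1(f1(f1(w, w), f1(w, w)), f1(f1(w, w), f1(f1(w, w), w))))) = 1 + max(1, 4) = 5
depth(f1(w, f1(w, w))) = 1 + max(0, 1) = 2
depth(f1(f1(w, f1(w, w)), w)) = 1 + max(2, 0) = 3
depth(f1(f1(f1(w, w), f1(f1(f1(w, w), f1(w, w)), f1(f1(w, w), f1(f1(w, w), w)))), f1(f1(w, f1(w, w)), w))) = 1 + max(5, 3) = 6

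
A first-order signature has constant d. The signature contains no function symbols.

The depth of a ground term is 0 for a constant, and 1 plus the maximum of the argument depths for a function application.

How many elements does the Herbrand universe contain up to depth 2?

1

With no function symbols every ground term is a constant, so there is exactly 1 ground term at every depth bound.
N_0 = 1
N_1 = 1
N_2 = 1
Explicitly: d.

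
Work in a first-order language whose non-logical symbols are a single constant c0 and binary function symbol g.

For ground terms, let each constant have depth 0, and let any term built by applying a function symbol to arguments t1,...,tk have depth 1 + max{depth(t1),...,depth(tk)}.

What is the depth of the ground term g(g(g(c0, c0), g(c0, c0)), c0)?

3

depth(g(c0, c0)) = 1 + max(0, 0) = 1
depth(g(g(c0, c0), g(c0, c0))) = 1 + max(1, 1) = 2
depth(g(g(g(c0, c0), g(c0, c0)), c0)) = 1 + max(2, 0) = 3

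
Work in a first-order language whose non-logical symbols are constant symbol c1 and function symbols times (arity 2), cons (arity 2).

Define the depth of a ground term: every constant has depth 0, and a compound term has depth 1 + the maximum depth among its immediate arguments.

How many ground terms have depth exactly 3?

If N_k denotes the number of depth-≤k ground terms, the 1 constant gives N_0 = 1, and each function symbol of arity r contributes N_{k-1}^r new terms at level k: N_k = 1 + N_{k-1}^2 + N_{k-1}^2.
N_0 = 1
N_1 = 1 + 1^2 + 1^2 = 3
N_2 = 1 + 3^2 + 3^2 = 19
N_3 = 1 + 19^2 + 19^2 = 723
Terms of depth exactly 3: N_3 − N_2 = 723 − 19 = 704.

704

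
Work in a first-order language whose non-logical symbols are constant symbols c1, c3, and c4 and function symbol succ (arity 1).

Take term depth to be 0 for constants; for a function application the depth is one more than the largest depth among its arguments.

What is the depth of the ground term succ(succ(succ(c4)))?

3

depth(succ(c4)) = 1 + depth(c4) = 1 + 0 = 1
depth(succ(succ(c4))) = 1 + depth(succ(c4)) = 1 + 1 = 2
depth(succ(succ(succ(c4)))) = 1 + depth(succ(succ(c4))) = 1 + 2 = 3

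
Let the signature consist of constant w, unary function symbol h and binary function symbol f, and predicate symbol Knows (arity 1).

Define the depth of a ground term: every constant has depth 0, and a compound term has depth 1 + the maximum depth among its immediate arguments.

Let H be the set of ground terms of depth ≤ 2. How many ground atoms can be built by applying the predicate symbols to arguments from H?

13

First count ground terms of depth ≤ 2.
Write N_k for the number of ground terms of depth ≤ k. A term of depth ≤ k is either a constant or a function symbol applied to arguments of depth ≤ k−1, so N_k = 1 + N_{k-1} + N_{k-1}^2.
N_0 = 1
N_1 = 1 + 1 + 1^2 = 3
N_2 = 1 + 3 + 3^2 = 13
So |H| = 13.
For each predicate symbol, the number of ground atoms is |H| raised to its arity; summing:
  Knows: 13
Total ground atoms: 13.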